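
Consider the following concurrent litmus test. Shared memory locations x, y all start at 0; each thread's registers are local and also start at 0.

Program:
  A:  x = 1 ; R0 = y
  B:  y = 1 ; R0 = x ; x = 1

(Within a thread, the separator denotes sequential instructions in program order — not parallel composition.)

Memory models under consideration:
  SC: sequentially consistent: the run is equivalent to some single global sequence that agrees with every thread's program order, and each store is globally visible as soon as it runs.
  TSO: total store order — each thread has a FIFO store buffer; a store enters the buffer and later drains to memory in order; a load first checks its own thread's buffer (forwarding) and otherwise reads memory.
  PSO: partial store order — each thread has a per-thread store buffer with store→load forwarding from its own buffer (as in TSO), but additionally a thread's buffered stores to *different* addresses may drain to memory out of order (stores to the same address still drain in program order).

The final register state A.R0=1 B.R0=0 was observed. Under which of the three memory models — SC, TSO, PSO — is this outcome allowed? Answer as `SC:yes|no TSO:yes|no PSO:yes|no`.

outcome vector order: (A.R0,B.R0)
[SC] allowed = {01 10 11}
[TSO] allowed = {00 01 10 11}
[PSO] allowed = {00 01 10 11}
target 10 ∈ {SC,TSO,PSO}

SC:yes TSO:yes PSO:yes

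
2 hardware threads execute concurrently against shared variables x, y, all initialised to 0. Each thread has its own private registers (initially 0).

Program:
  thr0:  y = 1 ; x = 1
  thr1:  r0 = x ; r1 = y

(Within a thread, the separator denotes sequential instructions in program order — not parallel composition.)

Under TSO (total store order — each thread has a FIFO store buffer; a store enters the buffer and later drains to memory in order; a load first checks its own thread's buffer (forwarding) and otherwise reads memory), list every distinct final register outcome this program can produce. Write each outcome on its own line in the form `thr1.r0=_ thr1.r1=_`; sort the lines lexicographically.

outcome vector order: (thr1.r0,thr1.r1)
|TSO outcomes| = 3

thr1.r0=0 thr1.r1=0
thr1.r0=0 thr1.r1=1
thr1.r0=1 thr1.r1=1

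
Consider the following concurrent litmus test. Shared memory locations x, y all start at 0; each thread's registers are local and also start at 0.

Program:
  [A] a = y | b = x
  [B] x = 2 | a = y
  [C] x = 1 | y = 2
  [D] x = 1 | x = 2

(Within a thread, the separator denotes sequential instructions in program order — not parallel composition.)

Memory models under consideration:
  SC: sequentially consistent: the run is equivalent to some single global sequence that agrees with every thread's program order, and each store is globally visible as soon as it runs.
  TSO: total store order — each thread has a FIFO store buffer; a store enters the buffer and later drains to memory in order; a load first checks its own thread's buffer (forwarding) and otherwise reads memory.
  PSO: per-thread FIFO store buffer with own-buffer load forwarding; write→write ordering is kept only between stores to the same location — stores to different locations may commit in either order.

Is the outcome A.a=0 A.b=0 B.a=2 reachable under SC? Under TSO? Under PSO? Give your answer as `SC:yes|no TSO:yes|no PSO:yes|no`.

outcome vector order: (A.a,A.b,B.a)
[SC] allowed = {(0,0,0), (0,0,2), (0,1,0), (0,1,2), (0,2,0), (0,2,2), (2,1,0), (2,1,2), (2,2,0), (2,2,2)}
[TSO] allowed = {(0,0,0), (0,0,2), (0,1,0), (0,1,2), (0,2,0), (0,2,2), (2,1,0), (2,1,2), (2,2,0), (2,2,2)}
[PSO] allowed = {(0,0,0), (0,0,2), (0,1,0), (0,1,2), (0,2,0), (0,2,2), (2,0,0), (2,0,2), (2,1,0), (2,1,2), (2,2,0), (2,2,2)}
target (0,0,2) ∈ {SC,TSO,PSO}

SC:yes TSO:yes PSO:yes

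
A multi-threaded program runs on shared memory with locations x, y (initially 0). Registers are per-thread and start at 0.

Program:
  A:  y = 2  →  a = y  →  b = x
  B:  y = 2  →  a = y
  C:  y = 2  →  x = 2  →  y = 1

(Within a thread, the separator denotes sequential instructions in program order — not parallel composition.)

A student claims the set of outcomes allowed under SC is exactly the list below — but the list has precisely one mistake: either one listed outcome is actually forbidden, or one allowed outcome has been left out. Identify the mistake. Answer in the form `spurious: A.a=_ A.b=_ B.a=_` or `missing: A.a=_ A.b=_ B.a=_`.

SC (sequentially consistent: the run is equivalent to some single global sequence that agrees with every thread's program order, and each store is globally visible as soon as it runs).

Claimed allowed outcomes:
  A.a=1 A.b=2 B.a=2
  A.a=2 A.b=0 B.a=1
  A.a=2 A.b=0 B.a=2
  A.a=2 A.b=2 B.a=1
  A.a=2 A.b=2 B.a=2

outcome vector order: (A.a,A.b,B.a)
under SC → <1 2 1> <1 2 2> <2 0 1> <2 0 2> <2 2 1> <2 2 2>
SC∖claimed = {<1 2 1>}

missing: A.a=1 A.b=2 B.a=1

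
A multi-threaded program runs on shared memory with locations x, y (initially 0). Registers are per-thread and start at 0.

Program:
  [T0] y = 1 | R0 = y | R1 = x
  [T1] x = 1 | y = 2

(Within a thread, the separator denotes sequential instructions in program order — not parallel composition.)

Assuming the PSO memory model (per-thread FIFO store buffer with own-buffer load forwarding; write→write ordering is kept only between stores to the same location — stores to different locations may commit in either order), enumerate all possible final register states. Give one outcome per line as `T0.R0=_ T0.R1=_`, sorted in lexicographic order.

T0.R0=1 T0.R1=0
T0.R0=1 T0.R1=1
T0.R0=2 T0.R1=0
T0.R0=2 T0.R1=1

outcome vector order: (T0.R0,T0.R1)
|PSO outcomes| = 4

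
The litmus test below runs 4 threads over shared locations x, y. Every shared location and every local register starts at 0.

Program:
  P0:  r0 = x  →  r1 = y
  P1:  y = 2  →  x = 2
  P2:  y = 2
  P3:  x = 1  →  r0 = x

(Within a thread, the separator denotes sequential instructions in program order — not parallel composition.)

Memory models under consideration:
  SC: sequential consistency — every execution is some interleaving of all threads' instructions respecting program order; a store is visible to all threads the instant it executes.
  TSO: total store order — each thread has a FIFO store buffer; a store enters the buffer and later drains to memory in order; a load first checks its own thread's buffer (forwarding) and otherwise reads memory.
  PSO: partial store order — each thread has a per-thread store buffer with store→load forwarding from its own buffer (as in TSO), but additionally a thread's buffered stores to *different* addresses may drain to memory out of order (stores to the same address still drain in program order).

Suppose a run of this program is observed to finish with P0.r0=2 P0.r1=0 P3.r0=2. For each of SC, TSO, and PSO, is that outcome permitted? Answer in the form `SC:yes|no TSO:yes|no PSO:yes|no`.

SC:no TSO:no PSO:yes

outcome vector order: (P0.r0,P0.r1,P3.r0)
SC: 10 outcomes — {<0 0 1> <0 0 2> <0 2 1> <0 2 2> <1 0 1> <1 0 2> <1 2 1> <1 2 2> <2 2 1> <2 2 2>}
TSO: 10 outcomes — {<0 0 1> <0 0 2> <0 2 1> <0 2 2> <1 0 1> <1 0 2> <1 2 1> <1 2 2> <2 2 1> <2 2 2>}
PSO: 12 outcomes — {<0 0 1> <0 0 2> <0 2 1> <0 2 2> <1 0 1> <1 0 2> <1 2 1> <1 2 2> <2 0 1> <2 0 2> <2 2 1> <2 2 2>}
target <2 0 2> ∈ {PSO}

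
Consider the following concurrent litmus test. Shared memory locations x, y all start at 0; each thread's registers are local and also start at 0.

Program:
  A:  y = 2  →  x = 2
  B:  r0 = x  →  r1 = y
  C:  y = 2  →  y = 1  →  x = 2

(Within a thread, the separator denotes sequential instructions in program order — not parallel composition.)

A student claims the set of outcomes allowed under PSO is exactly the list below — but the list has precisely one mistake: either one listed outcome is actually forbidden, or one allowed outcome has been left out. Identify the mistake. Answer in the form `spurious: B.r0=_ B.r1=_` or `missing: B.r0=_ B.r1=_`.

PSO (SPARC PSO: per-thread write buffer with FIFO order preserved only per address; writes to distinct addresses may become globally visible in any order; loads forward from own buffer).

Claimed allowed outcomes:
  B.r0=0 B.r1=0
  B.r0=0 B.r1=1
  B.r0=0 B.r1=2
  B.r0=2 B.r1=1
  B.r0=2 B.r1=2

outcome vector order: (B.r0,B.r1)
[PSO] allowed = {00, 01, 02, 20, 21, 22}
PSO∖claimed = {20}

missing: B.r0=2 B.r1=0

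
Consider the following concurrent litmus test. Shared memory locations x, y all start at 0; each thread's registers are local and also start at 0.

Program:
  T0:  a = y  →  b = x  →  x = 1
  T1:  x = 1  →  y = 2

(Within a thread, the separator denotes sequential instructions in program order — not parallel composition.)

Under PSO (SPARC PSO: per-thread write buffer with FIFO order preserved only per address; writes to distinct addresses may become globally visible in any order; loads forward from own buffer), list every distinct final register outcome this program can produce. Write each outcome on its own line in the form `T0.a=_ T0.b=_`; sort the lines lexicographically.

T0.a=0 T0.b=0
T0.a=0 T0.b=1
T0.a=2 T0.b=0
T0.a=2 T0.b=1

outcome vector order: (T0.a,T0.b)
|PSO outcomes| = 4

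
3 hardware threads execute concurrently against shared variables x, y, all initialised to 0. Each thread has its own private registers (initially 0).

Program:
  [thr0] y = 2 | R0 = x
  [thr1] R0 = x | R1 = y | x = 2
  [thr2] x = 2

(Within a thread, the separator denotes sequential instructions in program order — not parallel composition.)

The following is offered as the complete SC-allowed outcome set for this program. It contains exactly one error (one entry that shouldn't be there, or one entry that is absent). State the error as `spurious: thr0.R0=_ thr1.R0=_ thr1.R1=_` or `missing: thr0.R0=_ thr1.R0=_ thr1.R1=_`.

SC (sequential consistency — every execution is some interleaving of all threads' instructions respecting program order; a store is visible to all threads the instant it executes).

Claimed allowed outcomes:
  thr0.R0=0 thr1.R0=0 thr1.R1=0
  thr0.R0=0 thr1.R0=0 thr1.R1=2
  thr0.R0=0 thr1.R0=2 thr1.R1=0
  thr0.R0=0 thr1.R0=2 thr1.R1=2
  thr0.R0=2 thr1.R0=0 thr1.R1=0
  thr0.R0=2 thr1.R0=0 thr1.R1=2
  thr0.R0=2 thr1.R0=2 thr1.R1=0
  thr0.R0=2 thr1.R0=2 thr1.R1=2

outcome vector order: (thr0.R0,thr1.R0,thr1.R1)
SC: 7 outcomes — {000 002 022 200 202 220 222}
claimed∖SC = {020}

spurious: thr0.R0=0 thr1.R0=2 thr1.R1=0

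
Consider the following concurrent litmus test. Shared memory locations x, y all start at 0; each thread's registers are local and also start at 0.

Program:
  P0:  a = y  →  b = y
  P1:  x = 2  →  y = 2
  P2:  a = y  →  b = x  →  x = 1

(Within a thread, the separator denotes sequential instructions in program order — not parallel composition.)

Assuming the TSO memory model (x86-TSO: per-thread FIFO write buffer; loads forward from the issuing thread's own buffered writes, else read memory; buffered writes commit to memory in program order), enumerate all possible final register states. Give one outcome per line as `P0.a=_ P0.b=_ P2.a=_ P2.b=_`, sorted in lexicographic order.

outcome vector order: (P0.a,P0.b,P2.a,P2.b)
|TSO outcomes| = 9

P0.a=0 P0.b=0 P2.a=0 P2.b=0
P0.a=0 P0.b=0 P2.a=0 P2.b=2
P0.a=0 P0.b=0 P2.a=2 P2.b=2
P0.a=0 P0.b=2 P2.a=0 P2.b=0
P0.a=0 P0.b=2 P2.a=0 P2.b=2
P0.a=0 P0.b=2 P2.a=2 P2.b=2
P0.a=2 P0.b=2 P2.a=0 P2.b=0
P0.a=2 P0.b=2 P2.a=0 P2.b=2
P0.a=2 P0.b=2 P2.a=2 P2.b=2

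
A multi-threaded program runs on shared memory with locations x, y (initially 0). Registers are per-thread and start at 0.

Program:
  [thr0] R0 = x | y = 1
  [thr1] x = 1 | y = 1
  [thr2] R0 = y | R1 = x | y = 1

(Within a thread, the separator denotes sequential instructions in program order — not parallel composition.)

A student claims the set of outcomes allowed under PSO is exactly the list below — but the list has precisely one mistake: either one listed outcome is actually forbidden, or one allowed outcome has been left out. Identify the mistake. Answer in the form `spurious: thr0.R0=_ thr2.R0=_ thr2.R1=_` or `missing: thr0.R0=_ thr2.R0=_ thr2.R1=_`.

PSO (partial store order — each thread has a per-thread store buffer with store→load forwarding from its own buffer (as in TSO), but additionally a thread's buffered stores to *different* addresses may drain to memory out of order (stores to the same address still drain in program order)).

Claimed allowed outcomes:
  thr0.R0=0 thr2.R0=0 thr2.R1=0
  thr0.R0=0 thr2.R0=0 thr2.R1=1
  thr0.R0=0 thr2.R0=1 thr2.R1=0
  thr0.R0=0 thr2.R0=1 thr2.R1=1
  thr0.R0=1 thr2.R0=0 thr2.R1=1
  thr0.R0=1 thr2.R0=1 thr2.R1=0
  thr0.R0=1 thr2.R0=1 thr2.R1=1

missing: thr0.R0=1 thr2.R0=0 thr2.R1=0

outcome vector order: (thr0.R0,thr2.R0,thr2.R1)
PSO (8): (0,0,0) (0,0,1) (0,1,0) (0,1,1) (1,0,0) (1,0,1) (1,1,0) (1,1,1)
PSO∖claimed = {(1,0,0)}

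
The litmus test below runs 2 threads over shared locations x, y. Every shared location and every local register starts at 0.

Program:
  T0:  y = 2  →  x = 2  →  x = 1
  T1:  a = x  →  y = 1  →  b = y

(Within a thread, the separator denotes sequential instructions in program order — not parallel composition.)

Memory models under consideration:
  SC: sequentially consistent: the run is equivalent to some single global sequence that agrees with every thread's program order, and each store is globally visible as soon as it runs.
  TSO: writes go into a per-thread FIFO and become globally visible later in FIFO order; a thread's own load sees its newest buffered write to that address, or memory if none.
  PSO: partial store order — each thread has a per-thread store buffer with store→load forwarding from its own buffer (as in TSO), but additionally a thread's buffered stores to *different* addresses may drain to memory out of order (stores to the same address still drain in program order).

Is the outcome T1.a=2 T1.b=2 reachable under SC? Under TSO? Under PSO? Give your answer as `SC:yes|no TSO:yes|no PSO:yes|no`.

SC:no TSO:no PSO:yes

outcome vector order: (T1.a,T1.b)
SC: 4 outcomes — {(0,1) (0,2) (1,1) (2,1)}
TSO: 4 outcomes — {(0,1) (0,2) (1,1) (2,1)}
PSO: 6 outcomes — {(0,1) (0,2) (1,1) (1,2) (2,1) (2,2)}
target (2,2) ∈ {PSO}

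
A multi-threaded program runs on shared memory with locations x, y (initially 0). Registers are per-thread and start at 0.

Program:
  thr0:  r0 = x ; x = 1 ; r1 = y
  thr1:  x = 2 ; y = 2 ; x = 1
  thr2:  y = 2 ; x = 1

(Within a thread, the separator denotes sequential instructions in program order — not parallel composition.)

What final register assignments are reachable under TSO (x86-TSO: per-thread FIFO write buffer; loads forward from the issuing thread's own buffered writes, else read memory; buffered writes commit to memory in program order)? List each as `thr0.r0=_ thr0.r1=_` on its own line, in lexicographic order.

thr0.r0=0 thr0.r1=0
thr0.r0=0 thr0.r1=2
thr0.r0=1 thr0.r1=2
thr0.r0=2 thr0.r1=0
thr0.r0=2 thr0.r1=2

outcome vector order: (thr0.r0,thr0.r1)
|TSO outcomes| = 5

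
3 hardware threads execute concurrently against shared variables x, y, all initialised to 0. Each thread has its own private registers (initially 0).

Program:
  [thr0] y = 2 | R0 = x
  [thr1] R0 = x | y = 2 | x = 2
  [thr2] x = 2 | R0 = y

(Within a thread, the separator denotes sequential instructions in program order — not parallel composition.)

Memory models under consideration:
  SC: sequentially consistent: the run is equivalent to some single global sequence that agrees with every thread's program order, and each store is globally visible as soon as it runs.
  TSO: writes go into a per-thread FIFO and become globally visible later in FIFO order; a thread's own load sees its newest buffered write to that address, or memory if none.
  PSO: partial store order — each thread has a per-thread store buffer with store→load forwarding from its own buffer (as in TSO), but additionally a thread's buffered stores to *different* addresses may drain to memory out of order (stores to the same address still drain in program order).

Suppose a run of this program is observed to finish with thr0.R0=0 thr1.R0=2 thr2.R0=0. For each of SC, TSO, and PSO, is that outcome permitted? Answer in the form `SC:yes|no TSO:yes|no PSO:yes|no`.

outcome vector order: (thr0.R0,thr1.R0,thr2.R0)
SC: 6 outcomes — {0/0/2, 0/2/2, 2/0/0, 2/0/2, 2/2/0, 2/2/2}
TSO: 8 outcomes — {0/0/0, 0/0/2, 0/2/0, 0/2/2, 2/0/0, 2/0/2, 2/2/0, 2/2/2}
PSO: 8 outcomes — {0/0/0, 0/0/2, 0/2/0, 0/2/2, 2/0/0, 2/0/2, 2/2/0, 2/2/2}
target 0/2/0 ∈ {TSO,PSO}

SC:no TSO:yes PSO:yes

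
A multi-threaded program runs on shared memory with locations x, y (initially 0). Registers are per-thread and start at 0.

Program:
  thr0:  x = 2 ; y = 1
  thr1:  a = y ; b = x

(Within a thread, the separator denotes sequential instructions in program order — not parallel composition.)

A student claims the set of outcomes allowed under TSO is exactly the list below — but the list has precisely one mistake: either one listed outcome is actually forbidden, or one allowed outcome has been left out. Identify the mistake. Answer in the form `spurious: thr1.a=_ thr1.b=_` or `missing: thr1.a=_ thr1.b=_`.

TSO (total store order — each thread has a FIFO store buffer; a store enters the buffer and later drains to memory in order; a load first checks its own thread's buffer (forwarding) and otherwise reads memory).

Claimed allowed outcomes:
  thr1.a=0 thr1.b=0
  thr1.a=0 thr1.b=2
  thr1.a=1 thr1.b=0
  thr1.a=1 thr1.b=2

outcome vector order: (thr1.a,thr1.b)
TSO (3): <0 0>; <0 2>; <1 2>
claimed∖TSO = {<1 0>}

spurious: thr1.a=1 thr1.b=0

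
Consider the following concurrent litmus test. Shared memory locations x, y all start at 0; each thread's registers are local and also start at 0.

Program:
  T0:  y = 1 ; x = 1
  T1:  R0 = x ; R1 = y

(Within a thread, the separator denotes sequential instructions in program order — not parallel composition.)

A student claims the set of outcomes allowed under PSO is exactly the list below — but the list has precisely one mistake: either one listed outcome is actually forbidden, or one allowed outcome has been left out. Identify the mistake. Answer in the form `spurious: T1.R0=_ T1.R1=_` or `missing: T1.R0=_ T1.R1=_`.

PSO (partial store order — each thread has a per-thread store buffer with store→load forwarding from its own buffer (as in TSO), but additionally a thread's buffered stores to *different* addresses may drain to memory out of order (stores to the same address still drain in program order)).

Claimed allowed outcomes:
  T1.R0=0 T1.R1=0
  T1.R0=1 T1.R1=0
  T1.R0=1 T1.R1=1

missing: T1.R0=0 T1.R1=1

outcome vector order: (T1.R0,T1.R1)
[PSO] allowed = {(0,0) (0,1) (1,0) (1,1)}
PSO∖claimed = {(0,1)}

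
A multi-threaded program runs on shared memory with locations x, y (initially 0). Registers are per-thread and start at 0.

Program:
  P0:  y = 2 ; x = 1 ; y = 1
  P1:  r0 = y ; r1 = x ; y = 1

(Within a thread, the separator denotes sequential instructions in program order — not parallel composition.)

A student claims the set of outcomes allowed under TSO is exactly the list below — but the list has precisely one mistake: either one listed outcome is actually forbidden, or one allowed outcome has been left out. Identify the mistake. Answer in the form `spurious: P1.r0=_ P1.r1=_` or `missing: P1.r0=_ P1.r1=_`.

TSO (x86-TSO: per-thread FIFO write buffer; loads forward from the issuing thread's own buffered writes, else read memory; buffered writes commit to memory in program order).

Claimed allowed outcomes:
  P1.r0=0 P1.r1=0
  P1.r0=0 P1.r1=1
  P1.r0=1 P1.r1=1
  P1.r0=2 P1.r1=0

missing: P1.r0=2 P1.r1=1

outcome vector order: (P1.r0,P1.r1)
TSO (5): 0/0 0/1 1/1 2/0 2/1
TSO∖claimed = {2/1}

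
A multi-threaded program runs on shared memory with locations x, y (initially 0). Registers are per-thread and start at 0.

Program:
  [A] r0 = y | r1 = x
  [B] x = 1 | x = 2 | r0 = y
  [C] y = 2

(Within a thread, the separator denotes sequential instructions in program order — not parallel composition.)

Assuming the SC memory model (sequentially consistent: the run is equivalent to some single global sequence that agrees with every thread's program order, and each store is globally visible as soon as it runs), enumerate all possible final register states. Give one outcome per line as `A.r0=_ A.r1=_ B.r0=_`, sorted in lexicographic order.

A.r0=0 A.r1=0 B.r0=0
A.r0=0 A.r1=0 B.r0=2
A.r0=0 A.r1=1 B.r0=0
A.r0=0 A.r1=1 B.r0=2
A.r0=0 A.r1=2 B.r0=0
A.r0=0 A.r1=2 B.r0=2
A.r0=2 A.r1=0 B.r0=2
A.r0=2 A.r1=1 B.r0=2
A.r0=2 A.r1=2 B.r0=0
A.r0=2 A.r1=2 B.r0=2

outcome vector order: (A.r0,A.r1,B.r0)
|SC outcomes| = 10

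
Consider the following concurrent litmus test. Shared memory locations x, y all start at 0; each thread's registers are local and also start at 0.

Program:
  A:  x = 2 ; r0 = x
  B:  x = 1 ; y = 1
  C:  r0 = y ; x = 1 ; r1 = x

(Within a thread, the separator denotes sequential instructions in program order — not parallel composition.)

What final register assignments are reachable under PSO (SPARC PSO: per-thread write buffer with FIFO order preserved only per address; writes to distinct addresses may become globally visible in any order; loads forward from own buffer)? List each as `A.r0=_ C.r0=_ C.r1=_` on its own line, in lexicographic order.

A.r0=1 C.r0=0 C.r1=1
A.r0=1 C.r0=0 C.r1=2
A.r0=1 C.r0=1 C.r1=1
A.r0=1 C.r0=1 C.r1=2
A.r0=2 C.r0=0 C.r1=1
A.r0=2 C.r0=0 C.r1=2
A.r0=2 C.r0=1 C.r1=1
A.r0=2 C.r0=1 C.r1=2

outcome vector order: (A.r0,C.r0,C.r1)
|PSO outcomes| = 8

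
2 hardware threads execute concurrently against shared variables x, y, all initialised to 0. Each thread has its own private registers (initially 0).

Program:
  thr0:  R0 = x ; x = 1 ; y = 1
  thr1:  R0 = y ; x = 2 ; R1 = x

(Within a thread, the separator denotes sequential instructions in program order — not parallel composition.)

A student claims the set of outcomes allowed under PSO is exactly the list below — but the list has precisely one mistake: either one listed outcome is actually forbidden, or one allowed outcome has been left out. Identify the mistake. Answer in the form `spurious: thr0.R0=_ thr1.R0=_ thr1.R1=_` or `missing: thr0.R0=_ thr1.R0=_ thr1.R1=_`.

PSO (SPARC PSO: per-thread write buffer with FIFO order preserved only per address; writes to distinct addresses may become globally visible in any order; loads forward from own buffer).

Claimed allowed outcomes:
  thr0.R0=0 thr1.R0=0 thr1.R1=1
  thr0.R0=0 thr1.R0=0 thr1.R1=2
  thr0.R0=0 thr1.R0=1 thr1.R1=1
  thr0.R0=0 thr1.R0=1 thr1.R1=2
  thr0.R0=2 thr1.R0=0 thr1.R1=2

outcome vector order: (thr0.R0,thr1.R0,thr1.R1)
[PSO] allowed = {0/0/1; 0/0/2; 0/1/1; 0/1/2; 2/0/1; 2/0/2}
PSO∖claimed = {2/0/1}

missing: thr0.R0=2 thr1.R0=0 thr1.R1=1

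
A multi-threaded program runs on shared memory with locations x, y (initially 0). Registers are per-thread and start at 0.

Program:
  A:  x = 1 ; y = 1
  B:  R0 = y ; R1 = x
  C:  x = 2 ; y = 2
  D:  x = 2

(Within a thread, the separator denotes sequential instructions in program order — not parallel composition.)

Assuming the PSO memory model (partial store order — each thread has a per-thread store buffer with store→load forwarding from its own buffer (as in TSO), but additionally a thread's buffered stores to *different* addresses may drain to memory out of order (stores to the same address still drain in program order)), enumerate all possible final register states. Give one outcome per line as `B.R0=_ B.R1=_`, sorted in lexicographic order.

B.R0=0 B.R1=0
B.R0=0 B.R1=1
B.R0=0 B.R1=2
B.R0=1 B.R1=0
B.R0=1 B.R1=1
B.R0=1 B.R1=2
B.R0=2 B.R1=0
B.R0=2 B.R1=1
B.R0=2 B.R1=2

outcome vector order: (B.R0,B.R1)
|PSO outcomes| = 9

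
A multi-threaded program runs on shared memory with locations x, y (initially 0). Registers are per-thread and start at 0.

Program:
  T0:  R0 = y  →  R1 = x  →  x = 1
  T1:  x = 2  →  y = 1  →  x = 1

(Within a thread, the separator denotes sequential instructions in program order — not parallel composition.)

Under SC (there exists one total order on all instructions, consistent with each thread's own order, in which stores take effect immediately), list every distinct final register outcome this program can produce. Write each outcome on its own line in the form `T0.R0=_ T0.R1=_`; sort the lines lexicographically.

T0.R0=0 T0.R1=0
T0.R0=0 T0.R1=1
T0.R0=0 T0.R1=2
T0.R0=1 T0.R1=1
T0.R0=1 T0.R1=2

outcome vector order: (T0.R0,T0.R1)
|SC outcomes| = 5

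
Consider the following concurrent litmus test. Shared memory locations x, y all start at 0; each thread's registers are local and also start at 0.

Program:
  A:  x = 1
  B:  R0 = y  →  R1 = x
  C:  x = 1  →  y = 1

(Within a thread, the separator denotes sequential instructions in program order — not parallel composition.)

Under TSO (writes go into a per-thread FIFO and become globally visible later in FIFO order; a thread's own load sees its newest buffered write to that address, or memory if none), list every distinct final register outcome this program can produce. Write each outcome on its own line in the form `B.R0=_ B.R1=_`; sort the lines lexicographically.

outcome vector order: (B.R0,B.R1)
|TSO outcomes| = 3

B.R0=0 B.R1=0
B.R0=0 B.R1=1
B.R0=1 B.R1=1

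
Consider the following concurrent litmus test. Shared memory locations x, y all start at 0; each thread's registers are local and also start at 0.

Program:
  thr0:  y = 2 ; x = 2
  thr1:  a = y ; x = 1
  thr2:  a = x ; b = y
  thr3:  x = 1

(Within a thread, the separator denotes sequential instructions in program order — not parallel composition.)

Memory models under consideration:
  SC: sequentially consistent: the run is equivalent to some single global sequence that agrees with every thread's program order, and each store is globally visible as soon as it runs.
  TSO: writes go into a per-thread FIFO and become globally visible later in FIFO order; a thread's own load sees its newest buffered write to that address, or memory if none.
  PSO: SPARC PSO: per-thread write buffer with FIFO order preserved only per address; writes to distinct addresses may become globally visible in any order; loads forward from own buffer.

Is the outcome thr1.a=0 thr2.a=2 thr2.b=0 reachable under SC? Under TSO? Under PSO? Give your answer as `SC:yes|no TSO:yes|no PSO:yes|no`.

outcome vector order: (thr1.a,thr2.a,thr2.b)
[SC] allowed = {(0,0,0); (0,0,2); (0,1,0); (0,1,2); (0,2,2); (2,0,0); (2,0,2); (2,1,0); (2,1,2); (2,2,2)}
[TSO] allowed = {(0,0,0); (0,0,2); (0,1,0); (0,1,2); (0,2,2); (2,0,0); (2,0,2); (2,1,0); (2,1,2); (2,2,2)}
[PSO] allowed = {(0,0,0); (0,0,2); (0,1,0); (0,1,2); (0,2,0); (0,2,2); (2,0,0); (2,0,2); (2,1,0); (2,1,2); (2,2,0); (2,2,2)}
target (0,2,0) ∈ {PSO}

SC:no TSO:no PSO:yes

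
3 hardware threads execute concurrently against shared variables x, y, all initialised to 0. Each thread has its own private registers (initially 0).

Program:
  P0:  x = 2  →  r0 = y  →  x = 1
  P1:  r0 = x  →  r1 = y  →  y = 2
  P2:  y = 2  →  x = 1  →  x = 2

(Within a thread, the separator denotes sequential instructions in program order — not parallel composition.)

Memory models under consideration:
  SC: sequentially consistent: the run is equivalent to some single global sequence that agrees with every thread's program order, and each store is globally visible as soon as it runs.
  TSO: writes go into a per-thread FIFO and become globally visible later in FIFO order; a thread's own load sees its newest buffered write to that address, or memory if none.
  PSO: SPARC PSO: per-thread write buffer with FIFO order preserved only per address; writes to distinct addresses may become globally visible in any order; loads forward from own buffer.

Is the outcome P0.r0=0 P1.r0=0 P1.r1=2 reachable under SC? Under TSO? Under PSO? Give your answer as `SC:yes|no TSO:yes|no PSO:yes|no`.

outcome vector order: (P0.r0,P1.r0,P1.r1)
SC: 11 outcomes — {<0 0 0> <0 0 2> <0 1 0> <0 1 2> <0 2 0> <0 2 2> <2 0 0> <2 0 2> <2 1 2> <2 2 0> <2 2 2>}
TSO: 11 outcomes — {<0 0 0> <0 0 2> <0 1 0> <0 1 2> <0 2 0> <0 2 2> <2 0 0> <2 0 2> <2 1 2> <2 2 0> <2 2 2>}
PSO: 12 outcomes — {<0 0 0> <0 0 2> <0 1 0> <0 1 2> <0 2 0> <0 2 2> <2 0 0> <2 0 2> <2 1 0> <2 1 2> <2 2 0> <2 2 2>}
target <0 0 2> ∈ {SC,TSO,PSO}

SC:yes TSO:yes PSO:yes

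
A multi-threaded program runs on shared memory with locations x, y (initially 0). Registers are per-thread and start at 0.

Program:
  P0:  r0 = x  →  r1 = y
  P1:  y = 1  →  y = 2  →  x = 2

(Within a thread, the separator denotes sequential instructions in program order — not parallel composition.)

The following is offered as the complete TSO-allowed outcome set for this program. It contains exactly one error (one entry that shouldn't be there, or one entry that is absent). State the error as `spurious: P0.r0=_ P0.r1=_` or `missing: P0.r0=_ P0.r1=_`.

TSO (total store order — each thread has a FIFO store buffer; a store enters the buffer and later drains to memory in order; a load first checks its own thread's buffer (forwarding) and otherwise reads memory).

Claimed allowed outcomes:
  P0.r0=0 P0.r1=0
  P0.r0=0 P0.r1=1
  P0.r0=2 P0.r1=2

missing: P0.r0=0 P0.r1=2

outcome vector order: (P0.r0,P0.r1)
TSO: 4 outcomes — {(0,0) (0,1) (0,2) (2,2)}
TSO∖claimed = {(0,2)}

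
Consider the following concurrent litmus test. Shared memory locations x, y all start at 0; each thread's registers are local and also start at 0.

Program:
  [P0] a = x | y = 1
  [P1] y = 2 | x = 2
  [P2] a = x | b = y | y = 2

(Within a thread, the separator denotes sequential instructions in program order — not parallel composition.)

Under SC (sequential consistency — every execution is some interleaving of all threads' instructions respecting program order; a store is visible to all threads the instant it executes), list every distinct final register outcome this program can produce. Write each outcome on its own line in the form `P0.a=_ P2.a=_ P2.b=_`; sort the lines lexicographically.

outcome vector order: (P0.a,P2.a,P2.b)
|SC outcomes| = 10

P0.a=0 P2.a=0 P2.b=0
P0.a=0 P2.a=0 P2.b=1
P0.a=0 P2.a=0 P2.b=2
P0.a=0 P2.a=2 P2.b=1
P0.a=0 P2.a=2 P2.b=2
P0.a=2 P2.a=0 P2.b=0
P0.a=2 P2.a=0 P2.b=1
P0.a=2 P2.a=0 P2.b=2
P0.a=2 P2.a=2 P2.b=1
P0.a=2 P2.a=2 P2.b=2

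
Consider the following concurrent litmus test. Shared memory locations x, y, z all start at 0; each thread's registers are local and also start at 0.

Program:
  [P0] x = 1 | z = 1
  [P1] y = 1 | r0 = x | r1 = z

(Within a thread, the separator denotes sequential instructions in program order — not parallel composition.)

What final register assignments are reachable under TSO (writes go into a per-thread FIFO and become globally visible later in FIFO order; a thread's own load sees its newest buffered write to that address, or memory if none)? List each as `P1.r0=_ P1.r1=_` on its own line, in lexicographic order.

P1.r0=0 P1.r1=0
P1.r0=0 P1.r1=1
P1.r0=1 P1.r1=0
P1.r0=1 P1.r1=1

outcome vector order: (P1.r0,P1.r1)
|TSO outcomes| = 4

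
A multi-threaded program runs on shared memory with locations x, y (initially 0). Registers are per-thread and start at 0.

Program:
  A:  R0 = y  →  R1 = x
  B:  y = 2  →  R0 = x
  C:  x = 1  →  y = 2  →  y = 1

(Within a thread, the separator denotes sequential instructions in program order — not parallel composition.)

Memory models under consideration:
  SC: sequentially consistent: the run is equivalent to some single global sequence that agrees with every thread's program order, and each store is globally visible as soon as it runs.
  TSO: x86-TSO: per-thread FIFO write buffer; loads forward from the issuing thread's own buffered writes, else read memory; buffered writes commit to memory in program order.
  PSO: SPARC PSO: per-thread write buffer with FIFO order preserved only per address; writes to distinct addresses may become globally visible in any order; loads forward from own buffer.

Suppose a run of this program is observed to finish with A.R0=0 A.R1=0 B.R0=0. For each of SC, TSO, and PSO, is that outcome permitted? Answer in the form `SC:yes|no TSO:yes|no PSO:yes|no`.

outcome vector order: (A.R0,A.R1,B.R0)
[SC] allowed = {000, 001, 010, 011, 110, 111, 200, 201, 210, 211}
[TSO] allowed = {000, 001, 010, 011, 110, 111, 200, 201, 210, 211}
[PSO] allowed = {000, 001, 010, 011, 100, 101, 110, 111, 200, 201, 210, 211}
target 000 ∈ {SC,TSO,PSO}

SC:yes TSO:yes PSO:yes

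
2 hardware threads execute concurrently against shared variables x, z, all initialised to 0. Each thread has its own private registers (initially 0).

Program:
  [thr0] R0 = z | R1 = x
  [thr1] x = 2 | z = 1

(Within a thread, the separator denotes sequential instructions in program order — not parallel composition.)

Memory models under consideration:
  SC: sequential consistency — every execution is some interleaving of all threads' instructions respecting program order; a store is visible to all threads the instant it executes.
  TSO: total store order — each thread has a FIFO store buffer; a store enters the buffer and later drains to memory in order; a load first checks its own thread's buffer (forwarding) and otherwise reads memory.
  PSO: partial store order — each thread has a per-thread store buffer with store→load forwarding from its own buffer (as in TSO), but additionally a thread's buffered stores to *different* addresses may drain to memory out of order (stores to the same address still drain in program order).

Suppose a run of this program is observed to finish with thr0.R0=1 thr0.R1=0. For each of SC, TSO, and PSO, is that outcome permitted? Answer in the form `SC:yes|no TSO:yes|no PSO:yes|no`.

SC:no TSO:no PSO:yes

outcome vector order: (thr0.R0,thr0.R1)
under SC → 0/0 0/2 1/2
under TSO → 0/0 0/2 1/2
under PSO → 0/0 0/2 1/0 1/2
target 1/0 ∈ {PSO}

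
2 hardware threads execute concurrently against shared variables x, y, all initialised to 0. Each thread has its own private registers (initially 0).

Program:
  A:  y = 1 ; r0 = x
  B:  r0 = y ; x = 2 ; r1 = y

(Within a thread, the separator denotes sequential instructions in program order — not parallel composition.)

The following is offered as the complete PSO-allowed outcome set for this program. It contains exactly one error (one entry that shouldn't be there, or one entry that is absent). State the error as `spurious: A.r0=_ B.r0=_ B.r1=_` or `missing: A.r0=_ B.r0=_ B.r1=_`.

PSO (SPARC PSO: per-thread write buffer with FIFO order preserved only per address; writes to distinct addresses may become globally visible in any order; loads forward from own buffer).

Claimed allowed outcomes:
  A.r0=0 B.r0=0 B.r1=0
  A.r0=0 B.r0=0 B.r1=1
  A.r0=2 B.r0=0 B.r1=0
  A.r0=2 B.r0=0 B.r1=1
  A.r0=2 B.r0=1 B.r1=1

outcome vector order: (A.r0,B.r0,B.r1)
[PSO] allowed = {(0,0,0), (0,0,1), (0,1,1), (2,0,0), (2,0,1), (2,1,1)}
PSO∖claimed = {(0,1,1)}

missing: A.r0=0 B.r0=1 B.r1=1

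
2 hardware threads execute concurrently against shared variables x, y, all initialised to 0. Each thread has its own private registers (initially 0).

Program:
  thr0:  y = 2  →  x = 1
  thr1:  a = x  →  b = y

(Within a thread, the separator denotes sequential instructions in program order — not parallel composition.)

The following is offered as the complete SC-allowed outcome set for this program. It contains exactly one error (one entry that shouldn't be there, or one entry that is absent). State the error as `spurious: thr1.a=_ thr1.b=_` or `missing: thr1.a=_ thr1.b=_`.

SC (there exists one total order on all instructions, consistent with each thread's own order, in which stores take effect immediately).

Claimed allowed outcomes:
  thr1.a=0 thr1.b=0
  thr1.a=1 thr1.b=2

missing: thr1.a=0 thr1.b=2

outcome vector order: (thr1.a,thr1.b)
SC (3): (0,0) (0,2) (1,2)
SC∖claimed = {(0,2)}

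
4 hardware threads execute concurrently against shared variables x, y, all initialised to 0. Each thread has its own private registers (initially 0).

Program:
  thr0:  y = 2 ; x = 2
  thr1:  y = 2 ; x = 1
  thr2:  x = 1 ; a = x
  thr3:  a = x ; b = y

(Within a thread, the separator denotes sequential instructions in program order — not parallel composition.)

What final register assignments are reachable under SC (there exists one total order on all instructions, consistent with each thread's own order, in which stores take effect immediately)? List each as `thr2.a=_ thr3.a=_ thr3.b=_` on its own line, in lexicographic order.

thr2.a=1 thr3.a=0 thr3.b=0
thr2.a=1 thr3.a=0 thr3.b=2
thr2.a=1 thr3.a=1 thr3.b=0
thr2.a=1 thr3.a=1 thr3.b=2
thr2.a=1 thr3.a=2 thr3.b=2
thr2.a=2 thr3.a=0 thr3.b=0
thr2.a=2 thr3.a=0 thr3.b=2
thr2.a=2 thr3.a=1 thr3.b=0
thr2.a=2 thr3.a=1 thr3.b=2
thr2.a=2 thr3.a=2 thr3.b=2

outcome vector order: (thr2.a,thr3.a,thr3.b)
|SC outcomes| = 10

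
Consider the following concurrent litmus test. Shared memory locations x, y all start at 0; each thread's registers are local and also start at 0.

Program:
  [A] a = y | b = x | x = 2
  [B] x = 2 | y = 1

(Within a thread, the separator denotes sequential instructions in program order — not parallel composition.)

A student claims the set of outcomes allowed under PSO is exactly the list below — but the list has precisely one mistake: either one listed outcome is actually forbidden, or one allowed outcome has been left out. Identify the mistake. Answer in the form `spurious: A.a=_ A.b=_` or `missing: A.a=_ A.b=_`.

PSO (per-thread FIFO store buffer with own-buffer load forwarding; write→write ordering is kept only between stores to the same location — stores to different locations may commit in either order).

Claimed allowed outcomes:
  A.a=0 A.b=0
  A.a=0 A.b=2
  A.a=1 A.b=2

missing: A.a=1 A.b=0

outcome vector order: (A.a,A.b)
PSO: 4 outcomes — {0/0 0/2 1/0 1/2}
PSO∖claimed = {1/0}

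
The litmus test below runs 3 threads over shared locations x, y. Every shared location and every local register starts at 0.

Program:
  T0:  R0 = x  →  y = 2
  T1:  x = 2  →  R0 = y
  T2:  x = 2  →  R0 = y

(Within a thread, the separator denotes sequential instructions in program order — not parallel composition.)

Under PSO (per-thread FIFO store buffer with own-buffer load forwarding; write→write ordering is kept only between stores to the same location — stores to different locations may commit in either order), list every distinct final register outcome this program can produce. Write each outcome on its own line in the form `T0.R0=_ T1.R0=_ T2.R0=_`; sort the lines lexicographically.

outcome vector order: (T0.R0,T1.R0,T2.R0)
|PSO outcomes| = 8

T0.R0=0 T1.R0=0 T2.R0=0
T0.R0=0 T1.R0=0 T2.R0=2
T0.R0=0 T1.R0=2 T2.R0=0
T0.R0=0 T1.R0=2 T2.R0=2
T0.R0=2 T1.R0=0 T2.R0=0
T0.R0=2 T1.R0=0 T2.R0=2
T0.R0=2 T1.R0=2 T2.R0=0
T0.R0=2 T1.R0=2 T2.R0=2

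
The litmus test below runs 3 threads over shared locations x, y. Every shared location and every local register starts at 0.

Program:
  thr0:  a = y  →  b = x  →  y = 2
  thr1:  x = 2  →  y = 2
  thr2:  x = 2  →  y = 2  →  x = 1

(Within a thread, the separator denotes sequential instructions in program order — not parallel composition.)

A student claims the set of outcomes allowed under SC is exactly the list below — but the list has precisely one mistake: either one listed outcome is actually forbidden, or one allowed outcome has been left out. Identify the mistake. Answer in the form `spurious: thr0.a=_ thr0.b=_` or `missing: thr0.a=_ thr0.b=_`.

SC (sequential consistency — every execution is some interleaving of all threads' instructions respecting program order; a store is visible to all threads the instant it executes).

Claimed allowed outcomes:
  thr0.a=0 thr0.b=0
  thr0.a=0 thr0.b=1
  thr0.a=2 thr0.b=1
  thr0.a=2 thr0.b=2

missing: thr0.a=0 thr0.b=2

outcome vector order: (thr0.a,thr0.b)
SC (5): 0/0; 0/1; 0/2; 2/1; 2/2
SC∖claimed = {0/2}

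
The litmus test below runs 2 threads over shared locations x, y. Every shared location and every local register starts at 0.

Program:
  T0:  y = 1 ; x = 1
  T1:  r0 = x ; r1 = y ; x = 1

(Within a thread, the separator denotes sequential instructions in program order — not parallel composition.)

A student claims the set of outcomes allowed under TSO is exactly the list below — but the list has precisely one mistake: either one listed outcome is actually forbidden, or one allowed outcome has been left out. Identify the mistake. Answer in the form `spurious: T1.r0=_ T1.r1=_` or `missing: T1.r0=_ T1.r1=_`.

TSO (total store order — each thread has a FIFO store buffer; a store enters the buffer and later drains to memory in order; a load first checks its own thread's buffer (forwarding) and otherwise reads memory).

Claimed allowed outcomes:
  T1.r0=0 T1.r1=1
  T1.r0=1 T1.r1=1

outcome vector order: (T1.r0,T1.r1)
under TSO → 0/0 0/1 1/1
TSO∖claimed = {0/0}

missing: T1.r0=0 T1.r1=0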